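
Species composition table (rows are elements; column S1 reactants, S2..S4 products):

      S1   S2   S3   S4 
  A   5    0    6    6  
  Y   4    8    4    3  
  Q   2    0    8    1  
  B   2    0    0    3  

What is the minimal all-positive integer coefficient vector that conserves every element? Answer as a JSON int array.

A: 6·5 = 30 | 1·0+1·6+4·6 = 30
Y: 6·4 = 24 | 1·8+1·4+4·3 = 24
Q: 6·2 = 12 | 1·0+1·8+4·1 = 12
B: 6·2 = 12 | 1·0+1·0+4·3 = 12
gcd(6,1,1,4) = 1

Coefficients: [6, 1, 1, 4]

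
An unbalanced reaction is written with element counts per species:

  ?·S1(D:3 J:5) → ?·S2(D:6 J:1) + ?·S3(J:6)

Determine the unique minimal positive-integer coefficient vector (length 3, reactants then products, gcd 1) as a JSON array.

D: 4·3 = 12 | 2·6+3·0 = 12
J: 4·5 = 20 | 2·1+3·6 = 20
gcd(4,2,3) = 1

Coefficients: [4, 2, 3]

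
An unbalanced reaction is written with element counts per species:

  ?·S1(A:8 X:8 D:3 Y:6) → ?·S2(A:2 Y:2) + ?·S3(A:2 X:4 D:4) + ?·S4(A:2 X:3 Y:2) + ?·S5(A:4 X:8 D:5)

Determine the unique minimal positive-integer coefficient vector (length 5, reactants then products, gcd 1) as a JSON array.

A: 3·8 = 24 | 5·2+1·2+4·2+1·4 = 24
X: 3·8 = 24 | 5·0+1·4+4·3+1·8 = 24
D: 3·3 = 9 | 5·0+1·4+4·0+1·5 = 9
Y: 3·6 = 18 | 5·2+1·0+4·2+1·0 = 18
gcd(3,5,1,4,1) = 1

Coefficients: [3, 5, 1, 4, 1]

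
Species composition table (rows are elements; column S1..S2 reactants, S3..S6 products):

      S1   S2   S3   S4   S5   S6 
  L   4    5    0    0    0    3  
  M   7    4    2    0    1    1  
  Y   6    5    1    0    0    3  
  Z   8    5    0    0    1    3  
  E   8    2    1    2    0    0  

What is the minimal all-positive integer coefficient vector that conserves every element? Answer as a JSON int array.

Coefficients: [1, 1, 2, 4, 4, 3]

L: 1·4+1·5 = 9 | 2·0+4·0+4·0+3·3 = 9
M: 1·7+1·4 = 11 | 2·2+4·0+4·1+3·1 = 11
Y: 1·6+1·5 = 11 | 2·1+4·0+4·0+3·3 = 11
Z: 1·8+1·5 = 13 | 2·0+4·0+4·1+3·3 = 13
E: 1·8+1·2 = 10 | 2·1+4·2+4·0+3·0 = 10
gcd(1,1,2,4,4,3) = 1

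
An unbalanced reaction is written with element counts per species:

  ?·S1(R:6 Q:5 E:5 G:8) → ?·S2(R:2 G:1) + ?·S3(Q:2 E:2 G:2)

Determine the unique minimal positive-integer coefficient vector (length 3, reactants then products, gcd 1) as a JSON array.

R: 2·6 = 12 | 6·2+5·0 = 12
Q: 2·5 = 10 | 6·0+5·2 = 10
E: 2·5 = 10 | 6·0+5·2 = 10
G: 2·8 = 16 | 6·1+5·2 = 16
gcd(2,6,5) = 1

Coefficients: [2, 6, 5]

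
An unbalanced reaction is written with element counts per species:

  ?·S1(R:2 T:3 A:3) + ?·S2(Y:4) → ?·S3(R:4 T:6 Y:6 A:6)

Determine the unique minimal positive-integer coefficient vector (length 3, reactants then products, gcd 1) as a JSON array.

Coefficients: [4, 3, 2]

R: 4·2+3·0 = 8 | 2·4 = 8
T: 4·3+3·0 = 12 | 2·6 = 12
Y: 4·0+3·4 = 12 | 2·6 = 12
A: 4·3+3·0 = 12 | 2·6 = 12
gcd(4,3,2) = 1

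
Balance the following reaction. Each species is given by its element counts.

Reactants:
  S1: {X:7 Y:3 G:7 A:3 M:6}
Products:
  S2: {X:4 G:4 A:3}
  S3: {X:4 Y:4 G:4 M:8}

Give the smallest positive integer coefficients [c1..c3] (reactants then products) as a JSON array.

Coefficients: [4, 4, 3]

X: 4·7 = 28 | 4·4+3·4 = 28
Y: 4·3 = 12 | 4·0+3·4 = 12
G: 4·7 = 28 | 4·4+3·4 = 28
A: 4·3 = 12 | 4·3+3·0 = 12
M: 4·6 = 24 | 4·0+3·8 = 24
gcd(4,4,3) = 1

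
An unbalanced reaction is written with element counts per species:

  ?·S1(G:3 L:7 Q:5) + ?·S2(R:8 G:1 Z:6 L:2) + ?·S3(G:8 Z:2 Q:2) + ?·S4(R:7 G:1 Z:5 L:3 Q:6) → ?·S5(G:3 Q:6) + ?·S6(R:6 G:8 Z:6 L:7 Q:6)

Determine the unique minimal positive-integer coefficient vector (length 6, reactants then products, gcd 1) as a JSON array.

R: 4·0+1·8+5·0+4·7 = 36 | 3·0+6·6 = 36
G: 4·3+1·1+5·8+4·1 = 57 | 3·3+6·8 = 57
Z: 4·0+1·6+5·2+4·5 = 36 | 3·0+6·6 = 36
L: 4·7+1·2+5·0+4·3 = 42 | 3·0+6·7 = 42
Q: 4·5+1·0+5·2+4·6 = 54 | 3·6+6·6 = 54
gcd(4,1,5,4,3,6) = 1

Coefficients: [4, 1, 5, 4, 3, 6]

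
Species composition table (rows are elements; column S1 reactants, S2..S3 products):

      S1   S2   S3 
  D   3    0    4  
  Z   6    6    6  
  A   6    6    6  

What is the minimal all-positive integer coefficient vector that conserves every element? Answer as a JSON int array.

D: 4·3 = 12 | 1·0+3·4 = 12
Z: 4·6 = 24 | 1·6+3·6 = 24
A: 4·6 = 24 | 1·6+3·6 = 24
gcd(4,1,3) = 1

Coefficients: [4, 1, 3]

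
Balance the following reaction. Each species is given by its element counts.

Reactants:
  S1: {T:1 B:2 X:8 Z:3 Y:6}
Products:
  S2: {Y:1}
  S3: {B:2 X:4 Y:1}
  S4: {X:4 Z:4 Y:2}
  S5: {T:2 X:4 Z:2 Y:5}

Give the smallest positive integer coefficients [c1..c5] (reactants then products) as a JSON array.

Coefficients: [2, 3, 2, 1, 1]

T: 2·1 = 2 | 3·0+2·0+1·0+1·2 = 2
B: 2·2 = 4 | 3·0+2·2+1·0+1·0 = 4
X: 2·8 = 16 | 3·0+2·4+1·4+1·4 = 16
Z: 2·3 = 6 | 3·0+2·0+1·4+1·2 = 6
Y: 2·6 = 12 | 3·1+2·1+1·2+1·5 = 12
gcd(2,3,2,1,1) = 1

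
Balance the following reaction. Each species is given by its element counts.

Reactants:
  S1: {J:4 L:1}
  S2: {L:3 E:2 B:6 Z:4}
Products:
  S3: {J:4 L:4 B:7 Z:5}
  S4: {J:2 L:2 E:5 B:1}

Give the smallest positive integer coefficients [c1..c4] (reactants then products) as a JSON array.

J: 5·4+5·0 = 20 | 4·4+2·2 = 20
L: 5·1+5·3 = 20 | 4·4+2·2 = 20
E: 5·0+5·2 = 10 | 4·0+2·5 = 10
B: 5·0+5·6 = 30 | 4·7+2·1 = 30
Z: 5·0+5·4 = 20 | 4·5+2·0 = 20
gcd(5,5,4,2) = 1

Coefficients: [5, 5, 4, 2]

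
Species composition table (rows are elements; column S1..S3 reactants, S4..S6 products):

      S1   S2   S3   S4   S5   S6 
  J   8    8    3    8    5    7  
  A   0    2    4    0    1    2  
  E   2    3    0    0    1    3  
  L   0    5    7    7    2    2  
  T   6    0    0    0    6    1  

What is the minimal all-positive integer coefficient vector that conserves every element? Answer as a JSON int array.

Coefficients: [5, 4, 2, 2, 4, 6]

J: 5·8+4·8+2·3 = 78 | 2·8+4·5+6·7 = 78
A: 5·0+4·2+2·4 = 16 | 2·0+4·1+6·2 = 16
E: 5·2+4·3+2·0 = 22 | 2·0+4·1+6·3 = 22
L: 5·0+4·5+2·7 = 34 | 2·7+4·2+6·2 = 34
T: 5·6+4·0+2·0 = 30 | 2·0+4·6+6·1 = 30
gcd(5,4,2,2,4,6) = 1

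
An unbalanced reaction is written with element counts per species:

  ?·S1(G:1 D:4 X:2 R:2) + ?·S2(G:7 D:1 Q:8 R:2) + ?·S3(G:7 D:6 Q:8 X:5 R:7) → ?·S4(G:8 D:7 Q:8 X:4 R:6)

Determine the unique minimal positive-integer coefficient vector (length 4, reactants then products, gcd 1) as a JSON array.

Coefficients: [5, 3, 2, 5]

G: 5·1+3·7+2·7 = 40 | 5·8 = 40
D: 5·4+3·1+2·6 = 35 | 5·7 = 35
Q: 5·0+3·8+2·8 = 40 | 5·8 = 40
X: 5·2+3·0+2·5 = 20 | 5·4 = 20
R: 5·2+3·2+2·7 = 30 | 5·6 = 30
gcd(5,3,2,5) = 1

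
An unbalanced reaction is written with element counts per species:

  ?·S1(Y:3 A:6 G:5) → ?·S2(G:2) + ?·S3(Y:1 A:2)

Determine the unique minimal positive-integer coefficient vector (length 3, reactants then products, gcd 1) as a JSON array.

Y: 2·3 = 6 | 5·0+6·1 = 6
A: 2·6 = 12 | 5·0+6·2 = 12
G: 2·5 = 10 | 5·2+6·0 = 10
gcd(2,5,6) = 1

Coefficients: [2, 5, 6]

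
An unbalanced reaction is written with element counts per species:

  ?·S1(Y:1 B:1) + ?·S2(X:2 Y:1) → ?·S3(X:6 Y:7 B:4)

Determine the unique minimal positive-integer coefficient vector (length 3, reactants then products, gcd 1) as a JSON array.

X: 4·0+3·2 = 6 | 1·6 = 6
Y: 4·1+3·1 = 7 | 1·7 = 7
B: 4·1+3·0 = 4 | 1·4 = 4
gcd(4,3,1) = 1

Coefficients: [4, 3, 1]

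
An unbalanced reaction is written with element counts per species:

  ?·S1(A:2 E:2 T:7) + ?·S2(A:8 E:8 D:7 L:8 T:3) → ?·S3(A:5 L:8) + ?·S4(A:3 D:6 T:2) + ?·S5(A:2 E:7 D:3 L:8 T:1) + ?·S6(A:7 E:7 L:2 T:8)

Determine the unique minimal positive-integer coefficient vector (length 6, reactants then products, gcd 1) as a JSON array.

A: 4·2+6·8 = 56 | 1·5+5·3+4·2+4·7 = 56
E: 4·2+6·8 = 56 | 1·0+5·0+4·7+4·7 = 56
D: 4·0+6·7 = 42 | 1·0+5·6+4·3+4·0 = 42
L: 4·0+6·8 = 48 | 1·8+5·0+4·8+4·2 = 48
T: 4·7+6·3 = 46 | 1·0+5·2+4·1+4·8 = 46
gcd(4,6,1,5,4,4) = 1

Coefficients: [4, 6, 1, 5, 4, 4]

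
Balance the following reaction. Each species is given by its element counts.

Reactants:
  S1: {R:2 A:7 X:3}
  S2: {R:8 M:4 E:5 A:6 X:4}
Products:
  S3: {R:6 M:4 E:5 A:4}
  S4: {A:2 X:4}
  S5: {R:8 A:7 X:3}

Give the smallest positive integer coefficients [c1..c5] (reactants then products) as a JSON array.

Coefficients: [1, 3, 3, 3, 1]

R: 1·2+3·8 = 26 | 3·6+3·0+1·8 = 26
M: 1·0+3·4 = 12 | 3·4+3·0+1·0 = 12
E: 1·0+3·5 = 15 | 3·5+3·0+1·0 = 15
A: 1·7+3·6 = 25 | 3·4+3·2+1·7 = 25
X: 1·3+3·4 = 15 | 3·0+3·4+1·3 = 15
gcd(1,3,3,3,1) = 1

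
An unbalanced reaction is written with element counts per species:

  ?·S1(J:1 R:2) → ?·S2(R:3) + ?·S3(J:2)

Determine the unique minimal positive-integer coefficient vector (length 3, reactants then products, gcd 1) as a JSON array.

Coefficients: [6, 4, 3]

J: 6·1 = 6 | 4·0+3·2 = 6
R: 6·2 = 12 | 4·3+3·0 = 12
gcd(6,4,3) = 1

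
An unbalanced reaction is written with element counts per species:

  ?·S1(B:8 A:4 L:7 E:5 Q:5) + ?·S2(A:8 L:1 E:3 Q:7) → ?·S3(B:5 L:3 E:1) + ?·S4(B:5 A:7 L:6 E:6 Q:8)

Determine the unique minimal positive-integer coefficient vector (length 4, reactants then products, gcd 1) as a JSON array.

Coefficients: [5, 1, 4, 4]

B: 5·8+1·0 = 40 | 4·5+4·5 = 40
A: 5·4+1·8 = 28 | 4·0+4·7 = 28
L: 5·7+1·1 = 36 | 4·3+4·6 = 36
E: 5·5+1·3 = 28 | 4·1+4·6 = 28
Q: 5·5+1·7 = 32 | 4·0+4·8 = 32
gcd(5,1,4,4) = 1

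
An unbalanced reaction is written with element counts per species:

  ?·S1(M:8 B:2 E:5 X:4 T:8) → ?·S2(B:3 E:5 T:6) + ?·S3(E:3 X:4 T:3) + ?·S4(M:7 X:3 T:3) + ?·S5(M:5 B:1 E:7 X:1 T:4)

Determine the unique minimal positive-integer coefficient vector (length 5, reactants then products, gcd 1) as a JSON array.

Coefficients: [5, 3, 1, 5, 1]

M: 5·8 = 40 | 3·0+1·0+5·7+1·5 = 40
B: 5·2 = 10 | 3·3+1·0+5·0+1·1 = 10
E: 5·5 = 25 | 3·5+1·3+5·0+1·7 = 25
X: 5·4 = 20 | 3·0+1·4+5·3+1·1 = 20
T: 5·8 = 40 | 3·6+1·3+5·3+1·4 = 40
gcd(5,3,1,5,1) = 1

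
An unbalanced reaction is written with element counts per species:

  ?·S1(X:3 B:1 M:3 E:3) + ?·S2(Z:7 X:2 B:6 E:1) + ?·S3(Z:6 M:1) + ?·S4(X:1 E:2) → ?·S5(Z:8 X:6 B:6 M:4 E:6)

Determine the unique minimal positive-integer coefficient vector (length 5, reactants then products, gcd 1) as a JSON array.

Z: 6·0+4·7+2·6+4·0 = 40 | 5·8 = 40
X: 6·3+4·2+2·0+4·1 = 30 | 5·6 = 30
B: 6·1+4·6+2·0+4·0 = 30 | 5·6 = 30
M: 6·3+4·0+2·1+4·0 = 20 | 5·4 = 20
E: 6·3+4·1+2·0+4·2 = 30 | 5·6 = 30
gcd(6,4,2,4,5) = 1

Coefficients: [6, 4, 2, 4, 5]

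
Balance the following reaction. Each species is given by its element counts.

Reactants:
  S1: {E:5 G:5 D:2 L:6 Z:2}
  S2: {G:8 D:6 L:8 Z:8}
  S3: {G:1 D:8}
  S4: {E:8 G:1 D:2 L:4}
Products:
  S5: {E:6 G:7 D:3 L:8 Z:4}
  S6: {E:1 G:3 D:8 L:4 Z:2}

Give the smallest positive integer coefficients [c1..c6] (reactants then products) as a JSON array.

E: 6·5+2·0+1·0+1·8 = 38 | 6·6+2·1 = 38
G: 6·5+2·8+1·1+1·1 = 48 | 6·7+2·3 = 48
D: 6·2+2·6+1·8+1·2 = 34 | 6·3+2·8 = 34
L: 6·6+2·8+1·0+1·4 = 56 | 6·8+2·4 = 56
Z: 6·2+2·8+1·0+1·0 = 28 | 6·4+2·2 = 28
gcd(6,2,1,1,6,2) = 1

Coefficients: [6, 2, 1, 1, 6, 2]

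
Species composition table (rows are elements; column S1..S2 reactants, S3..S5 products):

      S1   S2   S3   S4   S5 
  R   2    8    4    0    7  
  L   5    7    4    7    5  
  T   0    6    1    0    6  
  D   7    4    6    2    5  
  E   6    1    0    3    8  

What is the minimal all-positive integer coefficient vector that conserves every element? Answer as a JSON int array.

R: 6·2+5·8 = 52 | 6·4+3·0+4·7 = 52
L: 6·5+5·7 = 65 | 6·4+3·7+4·5 = 65
T: 6·0+5·6 = 30 | 6·1+3·0+4·6 = 30
D: 6·7+5·4 = 62 | 6·6+3·2+4·5 = 62
E: 6·6+5·1 = 41 | 6·0+3·3+4·8 = 41
gcd(6,5,6,3,4) = 1

Coefficients: [6, 5, 6, 3, 4]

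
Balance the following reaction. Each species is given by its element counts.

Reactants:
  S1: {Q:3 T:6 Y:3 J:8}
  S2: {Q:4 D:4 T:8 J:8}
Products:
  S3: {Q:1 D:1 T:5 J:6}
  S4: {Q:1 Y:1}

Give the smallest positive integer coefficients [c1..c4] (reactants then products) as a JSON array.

Q: 2·3+1·4 = 10 | 4·1+6·1 = 10
D: 2·0+1·4 = 4 | 4·1+6·0 = 4
T: 2·6+1·8 = 20 | 4·5+6·0 = 20
Y: 2·3+1·0 = 6 | 4·0+6·1 = 6
J: 2·8+1·8 = 24 | 4·6+6·0 = 24
gcd(2,1,4,6) = 1

Coefficients: [2, 1, 4, 6]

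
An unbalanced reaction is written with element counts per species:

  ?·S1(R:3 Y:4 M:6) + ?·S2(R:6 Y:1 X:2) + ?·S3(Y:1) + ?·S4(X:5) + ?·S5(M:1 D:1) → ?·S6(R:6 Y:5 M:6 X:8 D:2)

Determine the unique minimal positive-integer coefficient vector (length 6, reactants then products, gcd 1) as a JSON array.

Coefficients: [2, 2, 5, 4, 6, 3]

R: 2·3+2·6+5·0+4·0+6·0 = 18 | 3·6 = 18
Y: 2·4+2·1+5·1+4·0+6·0 = 15 | 3·5 = 15
M: 2·6+2·0+5·0+4·0+6·1 = 18 | 3·6 = 18
X: 2·0+2·2+5·0+4·5+6·0 = 24 | 3·8 = 24
D: 2·0+2·0+5·0+4·0+6·1 = 6 | 3·2 = 6
gcd(2,2,5,4,6,3) = 1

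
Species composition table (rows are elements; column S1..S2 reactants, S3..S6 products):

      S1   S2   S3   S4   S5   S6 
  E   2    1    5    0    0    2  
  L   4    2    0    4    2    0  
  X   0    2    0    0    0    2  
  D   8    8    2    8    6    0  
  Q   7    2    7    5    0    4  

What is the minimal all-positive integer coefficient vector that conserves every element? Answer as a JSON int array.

E: 4·2+3·1 = 11 | 1·5+3·0+5·0+3·2 = 11
L: 4·4+3·2 = 22 | 1·0+3·4+5·2+3·0 = 22
X: 4·0+3·2 = 6 | 1·0+3·0+5·0+3·2 = 6
D: 4·8+3·8 = 56 | 1·2+3·8+5·6+3·0 = 56
Q: 4·7+3·2 = 34 | 1·7+3·5+5·0+3·4 = 34
gcd(4,3,1,3,5,3) = 1

Coefficients: [4, 3, 1, 3, 5, 3]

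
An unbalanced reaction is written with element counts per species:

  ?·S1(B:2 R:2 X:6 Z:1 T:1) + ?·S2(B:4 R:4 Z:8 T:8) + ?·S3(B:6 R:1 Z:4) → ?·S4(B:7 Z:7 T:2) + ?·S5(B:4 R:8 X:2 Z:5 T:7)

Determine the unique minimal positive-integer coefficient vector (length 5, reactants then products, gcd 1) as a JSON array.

Coefficients: [1, 4, 6, 6, 3]

B: 1·2+4·4+6·6 = 54 | 6·7+3·4 = 54
R: 1·2+4·4+6·1 = 24 | 6·0+3·8 = 24
X: 1·6+4·0+6·0 = 6 | 6·0+3·2 = 6
Z: 1·1+4·8+6·4 = 57 | 6·7+3·5 = 57
T: 1·1+4·8+6·0 = 33 | 6·2+3·7 = 33
gcd(1,4,6,6,3) = 1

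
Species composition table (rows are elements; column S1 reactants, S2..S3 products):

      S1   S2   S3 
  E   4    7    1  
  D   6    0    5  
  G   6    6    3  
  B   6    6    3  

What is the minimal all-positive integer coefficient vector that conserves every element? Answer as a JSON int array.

Coefficients: [5, 2, 6]

E: 5·4 = 20 | 2·7+6·1 = 20
D: 5·6 = 30 | 2·0+6·5 = 30
G: 5·6 = 30 | 2·6+6·3 = 30
B: 5·6 = 30 | 2·6+6·3 = 30
gcd(5,2,6) = 1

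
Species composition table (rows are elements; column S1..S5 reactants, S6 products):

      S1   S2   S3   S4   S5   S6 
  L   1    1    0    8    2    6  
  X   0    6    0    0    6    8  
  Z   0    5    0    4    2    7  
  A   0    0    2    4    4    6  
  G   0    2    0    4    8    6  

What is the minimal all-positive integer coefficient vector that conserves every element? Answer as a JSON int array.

Coefficients: [5, 3, 5, 1, 1, 3]

L: 5·1+3·1+5·0+1·8+1·2 = 18 | 3·6 = 18
X: 5·0+3·6+5·0+1·0+1·6 = 24 | 3·8 = 24
Z: 5·0+3·5+5·0+1·4+1·2 = 21 | 3·7 = 21
A: 5·0+3·0+5·2+1·4+1·4 = 18 | 3·6 = 18
G: 5·0+3·2+5·0+1·4+1·8 = 18 | 3·6 = 18
gcd(5,3,5,1,1,3) = 1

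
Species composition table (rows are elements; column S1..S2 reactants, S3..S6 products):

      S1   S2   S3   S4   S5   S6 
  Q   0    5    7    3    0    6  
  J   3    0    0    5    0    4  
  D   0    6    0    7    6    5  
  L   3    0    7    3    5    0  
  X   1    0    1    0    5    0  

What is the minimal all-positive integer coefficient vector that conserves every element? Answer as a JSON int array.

Coefficients: [6, 5, 1, 2, 1, 2]

Q: 6·0+5·5 = 25 | 1·7+2·3+1·0+2·6 = 25
J: 6·3+5·0 = 18 | 1·0+2·5+1·0+2·4 = 18
D: 6·0+5·6 = 30 | 1·0+2·7+1·6+2·5 = 30
L: 6·3+5·0 = 18 | 1·7+2·3+1·5+2·0 = 18
X: 6·1+5·0 = 6 | 1·1+2·0+1·5+2·0 = 6
gcd(6,5,1,2,1,2) = 1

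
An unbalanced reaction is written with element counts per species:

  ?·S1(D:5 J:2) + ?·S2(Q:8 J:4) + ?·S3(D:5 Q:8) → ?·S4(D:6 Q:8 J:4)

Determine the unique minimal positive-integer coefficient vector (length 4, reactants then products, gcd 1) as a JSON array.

D: 4·5+3·0+2·5 = 30 | 5·6 = 30
Q: 4·0+3·8+2·8 = 40 | 5·8 = 40
J: 4·2+3·4+2·0 = 20 | 5·4 = 20
gcd(4,3,2,5) = 1

Coefficients: [4, 3, 2, 5]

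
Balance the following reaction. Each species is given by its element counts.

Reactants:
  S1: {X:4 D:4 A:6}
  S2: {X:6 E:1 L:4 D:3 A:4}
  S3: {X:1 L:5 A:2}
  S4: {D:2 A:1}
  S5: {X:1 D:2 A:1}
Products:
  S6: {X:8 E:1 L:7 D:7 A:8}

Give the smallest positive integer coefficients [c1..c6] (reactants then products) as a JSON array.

X: 1·4+5·6+3·1+5·0+3·1 = 40 | 5·8 = 40
E: 1·0+5·1+3·0+5·0+3·0 = 5 | 5·1 = 5
L: 1·0+5·4+3·5+5·0+3·0 = 35 | 5·7 = 35
D: 1·4+5·3+3·0+5·2+3·2 = 35 | 5·7 = 35
A: 1·6+5·4+3·2+5·1+3·1 = 40 | 5·8 = 40
gcd(1,5,3,5,3,5) = 1

Coefficients: [1, 5, 3, 5, 3, 5]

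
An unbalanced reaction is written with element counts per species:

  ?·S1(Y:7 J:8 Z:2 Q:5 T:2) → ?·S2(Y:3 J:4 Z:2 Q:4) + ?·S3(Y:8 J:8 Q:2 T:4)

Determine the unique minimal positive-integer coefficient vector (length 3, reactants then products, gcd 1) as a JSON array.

Coefficients: [2, 2, 1]

Y: 2·7 = 14 | 2·3+1·8 = 14
J: 2·8 = 16 | 2·4+1·8 = 16
Z: 2·2 = 4 | 2·2+1·0 = 4
Q: 2·5 = 10 | 2·4+1·2 = 10
T: 2·2 = 4 | 2·0+1·4 = 4
gcd(2,2,1) = 1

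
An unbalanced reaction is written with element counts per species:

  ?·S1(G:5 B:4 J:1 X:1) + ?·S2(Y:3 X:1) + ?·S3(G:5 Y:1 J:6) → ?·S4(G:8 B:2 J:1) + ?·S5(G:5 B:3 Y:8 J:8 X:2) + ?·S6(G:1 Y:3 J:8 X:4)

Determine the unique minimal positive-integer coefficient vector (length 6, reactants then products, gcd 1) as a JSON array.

Coefficients: [3, 5, 4, 3, 2, 1]

G: 3·5+5·0+4·5 = 35 | 3·8+2·5+1·1 = 35
B: 3·4+5·0+4·0 = 12 | 3·2+2·3+1·0 = 12
Y: 3·0+5·3+4·1 = 19 | 3·0+2·8+1·3 = 19
J: 3·1+5·0+4·6 = 27 | 3·1+2·8+1·8 = 27
X: 3·1+5·1+4·0 = 8 | 3·0+2·2+1·4 = 8
gcd(3,5,4,3,2,1) = 1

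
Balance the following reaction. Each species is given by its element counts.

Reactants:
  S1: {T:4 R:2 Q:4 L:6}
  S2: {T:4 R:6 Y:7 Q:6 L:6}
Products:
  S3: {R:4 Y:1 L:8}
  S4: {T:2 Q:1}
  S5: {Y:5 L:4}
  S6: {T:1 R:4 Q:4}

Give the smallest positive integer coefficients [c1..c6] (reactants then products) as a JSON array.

T: 1·4+3·4 = 16 | 1·0+6·2+4·0+4·1 = 16
R: 1·2+3·6 = 20 | 1·4+6·0+4·0+4·4 = 20
Y: 1·0+3·7 = 21 | 1·1+6·0+4·5+4·0 = 21
Q: 1·4+3·6 = 22 | 1·0+6·1+4·0+4·4 = 22
L: 1·6+3·6 = 24 | 1·8+6·0+4·4+4·0 = 24
gcd(1,3,1,6,4,4) = 1

Coefficients: [1, 3, 1, 6, 4, 4]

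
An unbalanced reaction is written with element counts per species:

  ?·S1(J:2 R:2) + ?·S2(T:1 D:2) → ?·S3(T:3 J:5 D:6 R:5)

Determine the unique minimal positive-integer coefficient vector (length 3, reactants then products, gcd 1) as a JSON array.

T: 5·0+6·1 = 6 | 2·3 = 6
J: 5·2+6·0 = 10 | 2·5 = 10
D: 5·0+6·2 = 12 | 2·6 = 12
R: 5·2+6·0 = 10 | 2·5 = 10
gcd(5,6,2) = 1

Coefficients: [5, 6, 2]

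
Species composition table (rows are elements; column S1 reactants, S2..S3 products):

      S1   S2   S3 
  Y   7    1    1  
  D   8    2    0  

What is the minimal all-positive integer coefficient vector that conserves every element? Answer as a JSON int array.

Y: 1·7 = 7 | 4·1+3·1 = 7
D: 1·8 = 8 | 4·2+3·0 = 8
gcd(1,4,3) = 1

Coefficients: [1, 4, 3]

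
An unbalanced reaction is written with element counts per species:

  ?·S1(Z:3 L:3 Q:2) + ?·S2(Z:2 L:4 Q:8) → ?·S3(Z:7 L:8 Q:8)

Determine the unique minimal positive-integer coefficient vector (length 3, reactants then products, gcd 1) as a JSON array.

Coefficients: [4, 1, 2]

Z: 4·3+1·2 = 14 | 2·7 = 14
L: 4·3+1·4 = 16 | 2·8 = 16
Q: 4·2+1·8 = 16 | 2·8 = 16
gcd(4,1,2) = 1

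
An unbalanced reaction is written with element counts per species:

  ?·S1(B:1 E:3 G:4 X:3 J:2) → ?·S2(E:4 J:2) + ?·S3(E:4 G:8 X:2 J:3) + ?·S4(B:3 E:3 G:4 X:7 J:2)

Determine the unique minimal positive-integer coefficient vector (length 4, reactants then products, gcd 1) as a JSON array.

B: 6·1 = 6 | 1·0+2·0+2·3 = 6
E: 6·3 = 18 | 1·4+2·4+2·3 = 18
G: 6·4 = 24 | 1·0+2·8+2·4 = 24
X: 6·3 = 18 | 1·0+2·2+2·7 = 18
J: 6·2 = 12 | 1·2+2·3+2·2 = 12
gcd(6,1,2,2) = 1

Coefficients: [6, 1, 2, 2]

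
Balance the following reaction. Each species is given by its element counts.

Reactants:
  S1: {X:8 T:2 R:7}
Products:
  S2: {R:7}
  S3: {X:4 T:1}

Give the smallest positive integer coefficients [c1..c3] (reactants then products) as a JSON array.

X: 1·8 = 8 | 1·0+2·4 = 8
T: 1·2 = 2 | 1·0+2·1 = 2
R: 1·7 = 7 | 1·7+2·0 = 7
gcd(1,1,2) = 1

Coefficients: [1, 1, 2]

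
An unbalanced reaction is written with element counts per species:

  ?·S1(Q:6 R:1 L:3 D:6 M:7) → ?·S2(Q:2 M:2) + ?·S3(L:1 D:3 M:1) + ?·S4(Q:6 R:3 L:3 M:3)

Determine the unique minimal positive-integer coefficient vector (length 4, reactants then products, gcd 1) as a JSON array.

Coefficients: [3, 6, 6, 1]

Q: 3·6 = 18 | 6·2+6·0+1·6 = 18
R: 3·1 = 3 | 6·0+6·0+1·3 = 3
L: 3·3 = 9 | 6·0+6·1+1·3 = 9
D: 3·6 = 18 | 6·0+6·3+1·0 = 18
M: 3·7 = 21 | 6·2+6·1+1·3 = 21
gcd(3,6,6,1) = 1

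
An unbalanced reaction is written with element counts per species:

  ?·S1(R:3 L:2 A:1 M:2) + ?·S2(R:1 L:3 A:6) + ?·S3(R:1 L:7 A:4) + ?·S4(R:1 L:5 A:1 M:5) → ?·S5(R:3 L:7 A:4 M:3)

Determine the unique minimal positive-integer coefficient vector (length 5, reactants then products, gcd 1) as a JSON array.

R: 4·3+1·1+3·1+2·1 = 18 | 6·3 = 18
L: 4·2+1·3+3·7+2·5 = 42 | 6·7 = 42
A: 4·1+1·6+3·4+2·1 = 24 | 6·4 = 24
M: 4·2+1·0+3·0+2·5 = 18 | 6·3 = 18
gcd(4,1,3,2,6) = 1

Coefficients: [4, 1, 3, 2, 6]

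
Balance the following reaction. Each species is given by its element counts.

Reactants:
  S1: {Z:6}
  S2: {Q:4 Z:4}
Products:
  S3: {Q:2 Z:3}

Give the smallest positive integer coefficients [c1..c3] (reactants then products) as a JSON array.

Coefficients: [1, 3, 6]

Q: 1·0+3·4 = 12 | 6·2 = 12
Z: 1·6+3·4 = 18 | 6·3 = 18
gcd(1,3,6) = 1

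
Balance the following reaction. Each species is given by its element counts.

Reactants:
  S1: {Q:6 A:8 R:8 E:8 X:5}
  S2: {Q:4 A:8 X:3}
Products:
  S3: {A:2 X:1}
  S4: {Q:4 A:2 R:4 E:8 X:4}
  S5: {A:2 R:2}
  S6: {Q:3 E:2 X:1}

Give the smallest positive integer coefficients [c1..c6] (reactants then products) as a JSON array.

Q: 2·6+1·4 = 16 | 5·0+1·4+6·0+4·3 = 16
A: 2·8+1·8 = 24 | 5·2+1·2+6·2+4·0 = 24
R: 2·8+1·0 = 16 | 5·0+1·4+6·2+4·0 = 16
E: 2·8+1·0 = 16 | 5·0+1·8+6·0+4·2 = 16
X: 2·5+1·3 = 13 | 5·1+1·4+6·0+4·1 = 13
gcd(2,1,5,1,6,4) = 1

Coefficients: [2, 1, 5, 1, 6, 4]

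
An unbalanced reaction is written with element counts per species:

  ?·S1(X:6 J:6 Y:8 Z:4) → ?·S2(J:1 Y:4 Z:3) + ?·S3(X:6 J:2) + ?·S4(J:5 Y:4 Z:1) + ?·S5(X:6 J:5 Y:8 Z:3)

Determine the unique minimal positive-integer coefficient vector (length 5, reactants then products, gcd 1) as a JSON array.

X: 5·6 = 30 | 4·0+3·6+2·0+2·6 = 30
J: 5·6 = 30 | 4·1+3·2+2·5+2·5 = 30
Y: 5·8 = 40 | 4·4+3·0+2·4+2·8 = 40
Z: 5·4 = 20 | 4·3+3·0+2·1+2·3 = 20
gcd(5,4,3,2,2) = 1

Coefficients: [5, 4, 3, 2, 2]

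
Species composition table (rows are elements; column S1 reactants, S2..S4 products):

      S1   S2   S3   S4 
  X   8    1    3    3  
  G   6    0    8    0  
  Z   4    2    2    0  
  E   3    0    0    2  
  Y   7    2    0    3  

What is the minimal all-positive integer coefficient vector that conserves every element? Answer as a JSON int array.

X: 4·8 = 32 | 5·1+3·3+6·3 = 32
G: 4·6 = 24 | 5·0+3·8+6·0 = 24
Z: 4·4 = 16 | 5·2+3·2+6·0 = 16
E: 4·3 = 12 | 5·0+3·0+6·2 = 12
Y: 4·7 = 28 | 5·2+3·0+6·3 = 28
gcd(4,5,3,6) = 1

Coefficients: [4, 5, 3, 6]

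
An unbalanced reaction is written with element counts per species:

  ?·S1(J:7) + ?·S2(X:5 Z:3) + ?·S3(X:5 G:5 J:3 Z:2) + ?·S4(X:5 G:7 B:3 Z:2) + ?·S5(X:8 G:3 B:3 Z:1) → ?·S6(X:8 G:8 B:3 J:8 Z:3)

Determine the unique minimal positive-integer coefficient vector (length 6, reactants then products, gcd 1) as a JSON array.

X: 6·0+1·5+2·5+5·5+1·8 = 48 | 6·8 = 48
G: 6·0+1·0+2·5+5·7+1·3 = 48 | 6·8 = 48
B: 6·0+1·0+2·0+5·3+1·3 = 18 | 6·3 = 18
J: 6·7+1·0+2·3+5·0+1·0 = 48 | 6·8 = 48
Z: 6·0+1·3+2·2+5·2+1·1 = 18 | 6·3 = 18
gcd(6,1,2,5,1,6) = 1

Coefficients: [6, 1, 2, 5, 1, 6]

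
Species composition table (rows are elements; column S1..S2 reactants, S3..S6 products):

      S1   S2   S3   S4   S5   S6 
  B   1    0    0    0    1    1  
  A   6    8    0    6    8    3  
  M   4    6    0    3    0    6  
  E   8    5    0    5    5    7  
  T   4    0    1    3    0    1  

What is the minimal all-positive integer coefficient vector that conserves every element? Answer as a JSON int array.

Coefficients: [3, 1, 4, 2, 1, 2]

B: 3·1+1·0 = 3 | 4·0+2·0+1·1+2·1 = 3
A: 3·6+1·8 = 26 | 4·0+2·6+1·8+2·3 = 26
M: 3·4+1·6 = 18 | 4·0+2·3+1·0+2·6 = 18
E: 3·8+1·5 = 29 | 4·0+2·5+1·5+2·7 = 29
T: 3·4+1·0 = 12 | 4·1+2·3+1·0+2·1 = 12
gcd(3,1,4,2,1,2) = 1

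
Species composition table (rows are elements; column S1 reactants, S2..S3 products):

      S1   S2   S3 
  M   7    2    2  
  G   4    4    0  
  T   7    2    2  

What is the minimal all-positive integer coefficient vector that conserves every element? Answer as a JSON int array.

M: 2·7 = 14 | 2·2+5·2 = 14
G: 2·4 = 8 | 2·4+5·0 = 8
T: 2·7 = 14 | 2·2+5·2 = 14
gcd(2,2,5) = 1

Coefficients: [2, 2, 5]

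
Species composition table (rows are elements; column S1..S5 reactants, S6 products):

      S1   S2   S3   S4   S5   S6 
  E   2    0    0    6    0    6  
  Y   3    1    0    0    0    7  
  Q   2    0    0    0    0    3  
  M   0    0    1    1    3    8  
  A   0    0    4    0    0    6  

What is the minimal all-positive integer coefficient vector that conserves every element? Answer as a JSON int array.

Coefficients: [3, 5, 3, 1, 4, 2]

E: 3·2+5·0+3·0+1·6+4·0 = 12 | 2·6 = 12
Y: 3·3+5·1+3·0+1·0+4·0 = 14 | 2·7 = 14
Q: 3·2+5·0+3·0+1·0+4·0 = 6 | 2·3 = 6
M: 3·0+5·0+3·1+1·1+4·3 = 16 | 2·8 = 16
A: 3·0+5·0+3·4+1·0+4·0 = 12 | 2·6 = 12
gcd(3,5,3,1,4,2) = 1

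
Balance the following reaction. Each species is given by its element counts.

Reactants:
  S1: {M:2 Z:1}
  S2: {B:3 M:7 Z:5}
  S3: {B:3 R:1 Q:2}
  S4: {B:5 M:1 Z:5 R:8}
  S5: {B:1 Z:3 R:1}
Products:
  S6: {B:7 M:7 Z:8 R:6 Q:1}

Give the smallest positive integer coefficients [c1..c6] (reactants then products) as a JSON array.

Coefficients: [5, 4, 3, 4, 1, 6]

B: 5·0+4·3+3·3+4·5+1·1 = 42 | 6·7 = 42
M: 5·2+4·7+3·0+4·1+1·0 = 42 | 6·7 = 42
Z: 5·1+4·5+3·0+4·5+1·3 = 48 | 6·8 = 48
R: 5·0+4·0+3·1+4·8+1·1 = 36 | 6·6 = 36
Q: 5·0+4·0+3·2+4·0+1·0 = 6 | 6·1 = 6
gcd(5,4,3,4,1,6) = 1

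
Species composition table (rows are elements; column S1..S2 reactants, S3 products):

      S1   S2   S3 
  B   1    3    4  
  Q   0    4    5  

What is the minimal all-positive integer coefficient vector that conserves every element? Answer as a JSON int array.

B: 1·1+5·3 = 16 | 4·4 = 16
Q: 1·0+5·4 = 20 | 4·5 = 20
gcd(1,5,4) = 1

Coefficients: [1, 5, 4]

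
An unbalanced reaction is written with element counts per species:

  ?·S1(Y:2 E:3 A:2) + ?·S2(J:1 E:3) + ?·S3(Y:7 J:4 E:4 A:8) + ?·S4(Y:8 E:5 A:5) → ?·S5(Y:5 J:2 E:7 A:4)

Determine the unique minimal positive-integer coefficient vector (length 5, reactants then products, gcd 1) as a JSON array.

Y: 1·2+6·0+1·7+2·8 = 25 | 5·5 = 25
J: 1·0+6·1+1·4+2·0 = 10 | 5·2 = 10
E: 1·3+6·3+1·4+2·5 = 35 | 5·7 = 35
A: 1·2+6·0+1·8+2·5 = 20 | 5·4 = 20
gcd(1,6,1,2,5) = 1

Coefficients: [1, 6, 1, 2, 5]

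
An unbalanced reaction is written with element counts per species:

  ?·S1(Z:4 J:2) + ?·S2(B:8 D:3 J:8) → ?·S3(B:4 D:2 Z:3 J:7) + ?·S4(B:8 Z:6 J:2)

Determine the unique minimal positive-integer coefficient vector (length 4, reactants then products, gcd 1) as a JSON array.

B: 6·0+4·8 = 32 | 6·4+1·8 = 32
D: 6·0+4·3 = 12 | 6·2+1·0 = 12
Z: 6·4+4·0 = 24 | 6·3+1·6 = 24
J: 6·2+4·8 = 44 | 6·7+1·2 = 44
gcd(6,4,6,1) = 1

Coefficients: [6, 4, 6, 1]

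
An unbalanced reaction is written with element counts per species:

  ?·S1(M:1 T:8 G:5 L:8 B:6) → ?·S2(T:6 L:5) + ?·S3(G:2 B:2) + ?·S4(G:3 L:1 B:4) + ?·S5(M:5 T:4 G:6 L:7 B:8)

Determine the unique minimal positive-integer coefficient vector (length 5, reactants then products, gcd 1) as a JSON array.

M: 5·1 = 5 | 6·0+5·0+3·0+1·5 = 5
T: 5·8 = 40 | 6·6+5·0+3·0+1·4 = 40
G: 5·5 = 25 | 6·0+5·2+3·3+1·6 = 25
L: 5·8 = 40 | 6·5+5·0+3·1+1·7 = 40
B: 5·6 = 30 | 6·0+5·2+3·4+1·8 = 30
gcd(5,6,5,3,1) = 1

Coefficients: [5, 6, 5, 3, 1]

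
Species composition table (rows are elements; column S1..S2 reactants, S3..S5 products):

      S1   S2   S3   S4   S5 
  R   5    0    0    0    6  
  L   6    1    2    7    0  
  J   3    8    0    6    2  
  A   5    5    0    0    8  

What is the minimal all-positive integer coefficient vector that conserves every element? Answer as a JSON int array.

Coefficients: [6, 2, 5, 4, 5]

R: 6·5+2·0 = 30 | 5·0+4·0+5·6 = 30
L: 6·6+2·1 = 38 | 5·2+4·7+5·0 = 38
J: 6·3+2·8 = 34 | 5·0+4·6+5·2 = 34
A: 6·5+2·5 = 40 | 5·0+4·0+5·8 = 40
gcd(6,2,5,4,5) = 1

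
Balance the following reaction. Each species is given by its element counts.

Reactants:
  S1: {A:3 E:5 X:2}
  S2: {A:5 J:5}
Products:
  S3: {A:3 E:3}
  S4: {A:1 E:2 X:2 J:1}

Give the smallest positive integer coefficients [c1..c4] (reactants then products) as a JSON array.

Coefficients: [5, 1, 5, 5]

A: 5·3+1·5 = 20 | 5·3+5·1 = 20
E: 5·5+1·0 = 25 | 5·3+5·2 = 25
X: 5·2+1·0 = 10 | 5·0+5·2 = 10
J: 5·0+1·5 = 5 | 5·0+5·1 = 5
gcd(5,1,5,5) = 1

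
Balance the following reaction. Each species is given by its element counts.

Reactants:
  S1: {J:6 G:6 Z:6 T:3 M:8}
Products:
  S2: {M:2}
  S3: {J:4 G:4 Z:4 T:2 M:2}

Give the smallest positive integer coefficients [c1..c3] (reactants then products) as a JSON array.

Coefficients: [2, 5, 3]

J: 2·6 = 12 | 5·0+3·4 = 12
G: 2·6 = 12 | 5·0+3·4 = 12
Z: 2·6 = 12 | 5·0+3·4 = 12
T: 2·3 = 6 | 5·0+3·2 = 6
M: 2·8 = 16 | 5·2+3·2 = 16
gcd(2,5,3) = 1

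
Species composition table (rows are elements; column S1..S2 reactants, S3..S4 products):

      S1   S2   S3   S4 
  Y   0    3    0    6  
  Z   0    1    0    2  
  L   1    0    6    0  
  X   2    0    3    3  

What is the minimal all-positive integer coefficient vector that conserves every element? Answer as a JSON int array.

Coefficients: [6, 6, 1, 3]

Y: 6·0+6·3 = 18 | 1·0+3·6 = 18
Z: 6·0+6·1 = 6 | 1·0+3·2 = 6
L: 6·1+6·0 = 6 | 1·6+3·0 = 6
X: 6·2+6·0 = 12 | 1·3+3·3 = 12
gcd(6,6,1,3) = 1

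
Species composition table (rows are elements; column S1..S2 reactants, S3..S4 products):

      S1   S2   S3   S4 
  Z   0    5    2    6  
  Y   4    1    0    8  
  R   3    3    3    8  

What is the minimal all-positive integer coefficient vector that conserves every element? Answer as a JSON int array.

Z: 5·0+4·5 = 20 | 1·2+3·6 = 20
Y: 5·4+4·1 = 24 | 1·0+3·8 = 24
R: 5·3+4·3 = 27 | 1·3+3·8 = 27
gcd(5,4,1,3) = 1

Coefficients: [5, 4, 1, 3]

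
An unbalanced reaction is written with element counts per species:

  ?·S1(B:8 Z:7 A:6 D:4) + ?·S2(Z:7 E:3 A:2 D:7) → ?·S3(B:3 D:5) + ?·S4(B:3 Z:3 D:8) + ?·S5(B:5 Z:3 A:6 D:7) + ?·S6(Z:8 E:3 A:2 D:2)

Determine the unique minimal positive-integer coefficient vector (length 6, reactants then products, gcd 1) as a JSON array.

B: 3·8+6·0 = 24 | 1·3+2·3+3·5+6·0 = 24
Z: 3·7+6·7 = 63 | 1·0+2·3+3·3+6·8 = 63
E: 3·0+6·3 = 18 | 1·0+2·0+3·0+6·3 = 18
A: 3·6+6·2 = 30 | 1·0+2·0+3·6+6·2 = 30
D: 3·4+6·7 = 54 | 1·5+2·8+3·7+6·2 = 54
gcd(3,6,1,2,3,6) = 1

Coefficients: [3, 6, 1, 2, 3, 6]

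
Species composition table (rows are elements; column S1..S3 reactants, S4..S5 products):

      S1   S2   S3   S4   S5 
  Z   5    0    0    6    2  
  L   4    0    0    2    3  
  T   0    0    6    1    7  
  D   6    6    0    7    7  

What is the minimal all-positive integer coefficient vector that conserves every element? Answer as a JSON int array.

Coefficients: [4, 3, 5, 2, 4]

Z: 4·5+3·0+5·0 = 20 | 2·6+4·2 = 20
L: 4·4+3·0+5·0 = 16 | 2·2+4·3 = 16
T: 4·0+3·0+5·6 = 30 | 2·1+4·7 = 30
D: 4·6+3·6+5·0 = 42 | 2·7+4·7 = 42
gcd(4,3,5,2,4) = 1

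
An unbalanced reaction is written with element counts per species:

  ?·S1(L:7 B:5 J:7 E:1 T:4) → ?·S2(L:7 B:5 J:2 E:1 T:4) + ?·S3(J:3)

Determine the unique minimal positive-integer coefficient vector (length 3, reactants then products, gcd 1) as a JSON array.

L: 3·7 = 21 | 3·7+5·0 = 21
B: 3·5 = 15 | 3·5+5·0 = 15
J: 3·7 = 21 | 3·2+5·3 = 21
E: 3·1 = 3 | 3·1+5·0 = 3
T: 3·4 = 12 | 3·4+5·0 = 12
gcd(3,3,5) = 1

Coefficients: [3, 3, 5]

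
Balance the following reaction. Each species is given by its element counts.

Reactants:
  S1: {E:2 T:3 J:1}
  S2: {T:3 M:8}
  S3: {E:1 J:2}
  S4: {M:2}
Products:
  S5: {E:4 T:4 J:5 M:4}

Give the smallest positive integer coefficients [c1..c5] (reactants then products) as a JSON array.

Coefficients: [3, 1, 6, 2, 3]

E: 3·2+1·0+6·1+2·0 = 12 | 3·4 = 12
T: 3·3+1·3+6·0+2·0 = 12 | 3·4 = 12
J: 3·1+1·0+6·2+2·0 = 15 | 3·5 = 15
M: 3·0+1·8+6·0+2·2 = 12 | 3·4 = 12
gcd(3,1,6,2,3) = 1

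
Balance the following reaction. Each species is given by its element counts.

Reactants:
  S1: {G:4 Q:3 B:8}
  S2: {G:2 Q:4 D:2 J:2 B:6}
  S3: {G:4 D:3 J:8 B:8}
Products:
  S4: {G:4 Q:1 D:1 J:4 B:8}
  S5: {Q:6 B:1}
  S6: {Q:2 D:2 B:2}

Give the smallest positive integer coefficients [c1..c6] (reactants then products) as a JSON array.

G: 1·4+6·2+1·4 = 20 | 5·4+2·0+5·0 = 20
Q: 1·3+6·4+1·0 = 27 | 5·1+2·6+5·2 = 27
D: 1·0+6·2+1·3 = 15 | 5·1+2·0+5·2 = 15
J: 1·0+6·2+1·8 = 20 | 5·4+2·0+5·0 = 20
B: 1·8+6·6+1·8 = 52 | 5·8+2·1+5·2 = 52
gcd(1,6,1,5,2,5) = 1

Coefficients: [1, 6, 1, 5, 2, 5]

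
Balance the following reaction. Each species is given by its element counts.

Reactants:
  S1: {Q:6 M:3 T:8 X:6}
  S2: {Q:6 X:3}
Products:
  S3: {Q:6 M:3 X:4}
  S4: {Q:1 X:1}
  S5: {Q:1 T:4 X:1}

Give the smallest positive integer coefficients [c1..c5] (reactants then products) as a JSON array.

Coefficients: [3, 2, 3, 6, 6]

Q: 3·6+2·6 = 30 | 3·6+6·1+6·1 = 30
M: 3·3+2·0 = 9 | 3·3+6·0+6·0 = 9
T: 3·8+2·0 = 24 | 3·0+6·0+6·4 = 24
X: 3·6+2·3 = 24 | 3·4+6·1+6·1 = 24
gcd(3,2,3,6,6) = 1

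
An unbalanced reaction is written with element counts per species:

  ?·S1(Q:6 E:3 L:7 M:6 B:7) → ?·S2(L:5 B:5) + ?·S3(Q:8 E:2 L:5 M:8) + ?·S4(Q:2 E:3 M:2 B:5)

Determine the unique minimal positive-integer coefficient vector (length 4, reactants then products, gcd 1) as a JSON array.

Q: 5·6 = 30 | 4·0+3·8+3·2 = 30
E: 5·3 = 15 | 4·0+3·2+3·3 = 15
L: 5·7 = 35 | 4·5+3·5+3·0 = 35
M: 5·6 = 30 | 4·0+3·8+3·2 = 30
B: 5·7 = 35 | 4·5+3·0+3·5 = 35
gcd(5,4,3,3) = 1

Coefficients: [5, 4, 3, 3]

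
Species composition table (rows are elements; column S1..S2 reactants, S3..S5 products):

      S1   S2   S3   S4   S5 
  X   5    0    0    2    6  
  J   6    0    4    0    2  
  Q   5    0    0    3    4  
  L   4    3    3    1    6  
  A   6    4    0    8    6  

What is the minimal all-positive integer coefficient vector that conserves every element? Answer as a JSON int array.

X: 4·5+5·0 = 20 | 5·0+4·2+2·6 = 20
J: 4·6+5·0 = 24 | 5·4+4·0+2·2 = 24
Q: 4·5+5·0 = 20 | 5·0+4·3+2·4 = 20
L: 4·4+5·3 = 31 | 5·3+4·1+2·6 = 31
A: 4·6+5·4 = 44 | 5·0+4·8+2·6 = 44
gcd(4,5,5,4,2) = 1

Coefficients: [4, 5, 5, 4, 2]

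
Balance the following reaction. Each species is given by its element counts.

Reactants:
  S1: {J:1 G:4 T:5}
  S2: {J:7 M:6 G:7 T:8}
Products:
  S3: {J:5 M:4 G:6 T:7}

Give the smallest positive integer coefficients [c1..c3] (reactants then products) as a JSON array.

Coefficients: [1, 2, 3]

J: 1·1+2·7 = 15 | 3·5 = 15
M: 1·0+2·6 = 12 | 3·4 = 12
G: 1·4+2·7 = 18 | 3·6 = 18
T: 1·5+2·8 = 21 | 3·7 = 21
gcd(1,2,3) = 1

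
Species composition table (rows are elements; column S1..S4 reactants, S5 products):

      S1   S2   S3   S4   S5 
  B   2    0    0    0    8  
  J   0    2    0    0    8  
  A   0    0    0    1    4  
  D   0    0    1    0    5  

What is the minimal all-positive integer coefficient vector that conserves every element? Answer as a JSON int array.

B: 4·2+4·0+5·0+4·0 = 8 | 1·8 = 8
J: 4·0+4·2+5·0+4·0 = 8 | 1·8 = 8
A: 4·0+4·0+5·0+4·1 = 4 | 1·4 = 4
D: 4·0+4·0+5·1+4·0 = 5 | 1·5 = 5
gcd(4,4,5,4,1) = 1

Coefficients: [4, 4, 5, 4, 1]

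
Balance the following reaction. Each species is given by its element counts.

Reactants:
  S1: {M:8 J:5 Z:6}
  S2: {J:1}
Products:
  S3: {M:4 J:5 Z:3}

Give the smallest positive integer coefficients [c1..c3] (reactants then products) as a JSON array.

M: 1·8+5·0 = 8 | 2·4 = 8
J: 1·5+5·1 = 10 | 2·5 = 10
Z: 1·6+5·0 = 6 | 2·3 = 6
gcd(1,5,2) = 1

Coefficients: [1, 5, 2]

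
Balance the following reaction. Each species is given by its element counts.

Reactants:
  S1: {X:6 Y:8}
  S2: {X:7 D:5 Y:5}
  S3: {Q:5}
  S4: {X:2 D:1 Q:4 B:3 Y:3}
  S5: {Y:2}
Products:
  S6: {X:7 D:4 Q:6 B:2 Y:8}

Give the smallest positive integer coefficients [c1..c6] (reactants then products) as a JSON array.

Coefficients: [1, 4, 4, 4, 4, 6]

X: 1·6+4·7+4·0+4·2+4·0 = 42 | 6·7 = 42
D: 1·0+4·5+4·0+4·1+4·0 = 24 | 6·4 = 24
Q: 1·0+4·0+4·5+4·4+4·0 = 36 | 6·6 = 36
B: 1·0+4·0+4·0+4·3+4·0 = 12 | 6·2 = 12
Y: 1·8+4·5+4·0+4·3+4·2 = 48 | 6·8 = 48
gcd(1,4,4,4,4,6) = 1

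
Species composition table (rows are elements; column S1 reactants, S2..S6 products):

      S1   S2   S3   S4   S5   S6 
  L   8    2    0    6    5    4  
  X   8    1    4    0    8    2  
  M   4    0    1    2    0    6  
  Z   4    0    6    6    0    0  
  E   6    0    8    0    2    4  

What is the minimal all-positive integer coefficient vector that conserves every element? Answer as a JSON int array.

Coefficients: [6, 2, 2, 2, 4, 3]

L: 6·8 = 48 | 2·2+2·0+2·6+4·5+3·4 = 48
X: 6·8 = 48 | 2·1+2·4+2·0+4·8+3·2 = 48
M: 6·4 = 24 | 2·0+2·1+2·2+4·0+3·6 = 24
Z: 6·4 = 24 | 2·0+2·6+2·6+4·0+3·0 = 24
E: 6·6 = 36 | 2·0+2·8+2·0+4·2+3·4 = 36
gcd(6,2,2,2,4,3) = 1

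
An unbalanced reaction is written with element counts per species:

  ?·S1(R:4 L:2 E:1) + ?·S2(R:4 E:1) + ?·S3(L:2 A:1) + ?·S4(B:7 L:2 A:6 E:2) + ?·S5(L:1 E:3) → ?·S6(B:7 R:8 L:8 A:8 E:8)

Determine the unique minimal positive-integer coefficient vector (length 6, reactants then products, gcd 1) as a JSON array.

Coefficients: [1, 5, 6, 3, 4, 3]

B: 1·0+5·0+6·0+3·7+4·0 = 21 | 3·7 = 21
R: 1·4+5·4+6·0+3·0+4·0 = 24 | 3·8 = 24
L: 1·2+5·0+6·2+3·2+4·1 = 24 | 3·8 = 24
A: 1·0+5·0+6·1+3·6+4·0 = 24 | 3·8 = 24
E: 1·1+5·1+6·0+3·2+4·3 = 24 | 3·8 = 24
gcd(1,5,6,3,4,3) = 1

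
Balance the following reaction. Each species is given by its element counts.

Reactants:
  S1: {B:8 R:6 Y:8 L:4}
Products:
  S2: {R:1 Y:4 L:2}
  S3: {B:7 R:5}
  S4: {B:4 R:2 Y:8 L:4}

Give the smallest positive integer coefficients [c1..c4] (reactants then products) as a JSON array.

B: 5·8 = 40 | 4·0+4·7+3·4 = 40
R: 5·6 = 30 | 4·1+4·5+3·2 = 30
Y: 5·8 = 40 | 4·4+4·0+3·8 = 40
L: 5·4 = 20 | 4·2+4·0+3·4 = 20
gcd(5,4,4,3) = 1

Coefficients: [5, 4, 4, 3]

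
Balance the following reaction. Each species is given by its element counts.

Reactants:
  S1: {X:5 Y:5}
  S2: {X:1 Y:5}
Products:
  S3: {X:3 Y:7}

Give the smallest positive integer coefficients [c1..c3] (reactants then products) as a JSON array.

Coefficients: [2, 5, 5]

X: 2·5+5·1 = 15 | 5·3 = 15
Y: 2·5+5·5 = 35 | 5·7 = 35
gcd(2,5,5) = 1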